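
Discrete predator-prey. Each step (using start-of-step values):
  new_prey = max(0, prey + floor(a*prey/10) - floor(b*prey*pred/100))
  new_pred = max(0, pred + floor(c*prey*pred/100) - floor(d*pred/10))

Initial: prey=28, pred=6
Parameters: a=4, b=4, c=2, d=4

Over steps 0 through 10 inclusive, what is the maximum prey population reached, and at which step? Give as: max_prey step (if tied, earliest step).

Step 1: prey: 28+11-6=33; pred: 6+3-2=7
Step 2: prey: 33+13-9=37; pred: 7+4-2=9
Step 3: prey: 37+14-13=38; pred: 9+6-3=12
Step 4: prey: 38+15-18=35; pred: 12+9-4=17
Step 5: prey: 35+14-23=26; pred: 17+11-6=22
Step 6: prey: 26+10-22=14; pred: 22+11-8=25
Step 7: prey: 14+5-14=5; pred: 25+7-10=22
Step 8: prey: 5+2-4=3; pred: 22+2-8=16
Step 9: prey: 3+1-1=3; pred: 16+0-6=10
Step 10: prey: 3+1-1=3; pred: 10+0-4=6
Max prey = 38 at step 3

Answer: 38 3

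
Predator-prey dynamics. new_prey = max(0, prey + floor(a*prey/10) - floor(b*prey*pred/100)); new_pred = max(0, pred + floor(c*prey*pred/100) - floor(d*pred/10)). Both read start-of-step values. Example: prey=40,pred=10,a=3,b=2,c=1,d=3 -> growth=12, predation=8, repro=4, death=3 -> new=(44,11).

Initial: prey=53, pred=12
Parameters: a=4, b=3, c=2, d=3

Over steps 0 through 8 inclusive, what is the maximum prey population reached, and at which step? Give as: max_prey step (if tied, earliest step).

Step 1: prey: 53+21-19=55; pred: 12+12-3=21
Step 2: prey: 55+22-34=43; pred: 21+23-6=38
Step 3: prey: 43+17-49=11; pred: 38+32-11=59
Step 4: prey: 11+4-19=0; pred: 59+12-17=54
Step 5: prey: 0+0-0=0; pred: 54+0-16=38
Step 6: prey: 0+0-0=0; pred: 38+0-11=27
Step 7: prey: 0+0-0=0; pred: 27+0-8=19
Step 8: prey: 0+0-0=0; pred: 19+0-5=14
Max prey = 55 at step 1

Answer: 55 1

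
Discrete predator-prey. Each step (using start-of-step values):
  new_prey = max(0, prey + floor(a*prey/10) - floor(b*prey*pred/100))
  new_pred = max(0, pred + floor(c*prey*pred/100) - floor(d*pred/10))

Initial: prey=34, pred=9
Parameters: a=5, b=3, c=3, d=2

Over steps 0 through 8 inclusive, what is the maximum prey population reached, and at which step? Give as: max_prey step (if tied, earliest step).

Answer: 42 1

Derivation:
Step 1: prey: 34+17-9=42; pred: 9+9-1=17
Step 2: prey: 42+21-21=42; pred: 17+21-3=35
Step 3: prey: 42+21-44=19; pred: 35+44-7=72
Step 4: prey: 19+9-41=0; pred: 72+41-14=99
Step 5: prey: 0+0-0=0; pred: 99+0-19=80
Step 6: prey: 0+0-0=0; pred: 80+0-16=64
Step 7: prey: 0+0-0=0; pred: 64+0-12=52
Step 8: prey: 0+0-0=0; pred: 52+0-10=42
Max prey = 42 at step 1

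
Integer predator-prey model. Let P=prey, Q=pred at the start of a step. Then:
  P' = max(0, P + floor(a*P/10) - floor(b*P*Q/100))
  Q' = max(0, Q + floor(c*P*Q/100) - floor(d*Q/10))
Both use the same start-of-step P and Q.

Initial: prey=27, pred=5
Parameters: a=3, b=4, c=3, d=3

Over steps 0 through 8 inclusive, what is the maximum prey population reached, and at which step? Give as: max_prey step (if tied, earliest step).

Answer: 30 1

Derivation:
Step 1: prey: 27+8-5=30; pred: 5+4-1=8
Step 2: prey: 30+9-9=30; pred: 8+7-2=13
Step 3: prey: 30+9-15=24; pred: 13+11-3=21
Step 4: prey: 24+7-20=11; pred: 21+15-6=30
Step 5: prey: 11+3-13=1; pred: 30+9-9=30
Step 6: prey: 1+0-1=0; pred: 30+0-9=21
Step 7: prey: 0+0-0=0; pred: 21+0-6=15
Step 8: prey: 0+0-0=0; pred: 15+0-4=11
Max prey = 30 at step 1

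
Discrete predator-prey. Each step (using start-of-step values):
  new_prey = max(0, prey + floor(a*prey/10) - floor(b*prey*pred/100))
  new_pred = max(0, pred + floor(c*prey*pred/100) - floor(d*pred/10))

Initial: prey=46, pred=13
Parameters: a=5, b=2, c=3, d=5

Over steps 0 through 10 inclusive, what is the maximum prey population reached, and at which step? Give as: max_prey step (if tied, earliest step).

Answer: 60 2

Derivation:
Step 1: prey: 46+23-11=58; pred: 13+17-6=24
Step 2: prey: 58+29-27=60; pred: 24+41-12=53
Step 3: prey: 60+30-63=27; pred: 53+95-26=122
Step 4: prey: 27+13-65=0; pred: 122+98-61=159
Step 5: prey: 0+0-0=0; pred: 159+0-79=80
Step 6: prey: 0+0-0=0; pred: 80+0-40=40
Step 7: prey: 0+0-0=0; pred: 40+0-20=20
Step 8: prey: 0+0-0=0; pred: 20+0-10=10
Step 9: prey: 0+0-0=0; pred: 10+0-5=5
Step 10: prey: 0+0-0=0; pred: 5+0-2=3
Max prey = 60 at step 2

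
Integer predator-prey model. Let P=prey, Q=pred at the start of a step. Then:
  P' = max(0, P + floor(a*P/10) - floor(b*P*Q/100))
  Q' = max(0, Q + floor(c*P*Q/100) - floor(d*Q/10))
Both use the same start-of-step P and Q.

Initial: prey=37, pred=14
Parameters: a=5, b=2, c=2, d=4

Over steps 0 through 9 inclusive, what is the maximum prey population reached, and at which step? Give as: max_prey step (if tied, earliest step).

Answer: 50 2

Derivation:
Step 1: prey: 37+18-10=45; pred: 14+10-5=19
Step 2: prey: 45+22-17=50; pred: 19+17-7=29
Step 3: prey: 50+25-29=46; pred: 29+29-11=47
Step 4: prey: 46+23-43=26; pred: 47+43-18=72
Step 5: prey: 26+13-37=2; pred: 72+37-28=81
Step 6: prey: 2+1-3=0; pred: 81+3-32=52
Step 7: prey: 0+0-0=0; pred: 52+0-20=32
Step 8: prey: 0+0-0=0; pred: 32+0-12=20
Step 9: prey: 0+0-0=0; pred: 20+0-8=12
Max prey = 50 at step 2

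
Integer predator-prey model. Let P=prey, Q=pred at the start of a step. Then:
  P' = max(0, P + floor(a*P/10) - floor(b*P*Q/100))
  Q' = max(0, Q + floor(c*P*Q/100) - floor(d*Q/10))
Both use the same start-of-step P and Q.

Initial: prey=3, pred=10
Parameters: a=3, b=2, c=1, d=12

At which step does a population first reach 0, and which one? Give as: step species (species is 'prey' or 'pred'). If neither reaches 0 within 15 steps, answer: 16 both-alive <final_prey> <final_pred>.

Step 1: prey: 3+0-0=3; pred: 10+0-12=0
First extinction: pred at step 1

Answer: 1 pred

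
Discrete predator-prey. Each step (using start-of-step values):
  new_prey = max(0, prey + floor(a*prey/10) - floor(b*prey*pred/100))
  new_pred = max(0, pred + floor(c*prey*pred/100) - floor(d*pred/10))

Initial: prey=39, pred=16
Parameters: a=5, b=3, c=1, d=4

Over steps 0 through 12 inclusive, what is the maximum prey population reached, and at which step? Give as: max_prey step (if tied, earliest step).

Answer: 45 6

Derivation:
Step 1: prey: 39+19-18=40; pred: 16+6-6=16
Step 2: prey: 40+20-19=41; pred: 16+6-6=16
Step 3: prey: 41+20-19=42; pred: 16+6-6=16
Step 4: prey: 42+21-20=43; pred: 16+6-6=16
Step 5: prey: 43+21-20=44; pred: 16+6-6=16
Step 6: prey: 44+22-21=45; pred: 16+7-6=17
Step 7: prey: 45+22-22=45; pred: 17+7-6=18
Step 8: prey: 45+22-24=43; pred: 18+8-7=19
Step 9: prey: 43+21-24=40; pred: 19+8-7=20
Step 10: prey: 40+20-24=36; pred: 20+8-8=20
Step 11: prey: 36+18-21=33; pred: 20+7-8=19
Step 12: prey: 33+16-18=31; pred: 19+6-7=18
Max prey = 45 at step 6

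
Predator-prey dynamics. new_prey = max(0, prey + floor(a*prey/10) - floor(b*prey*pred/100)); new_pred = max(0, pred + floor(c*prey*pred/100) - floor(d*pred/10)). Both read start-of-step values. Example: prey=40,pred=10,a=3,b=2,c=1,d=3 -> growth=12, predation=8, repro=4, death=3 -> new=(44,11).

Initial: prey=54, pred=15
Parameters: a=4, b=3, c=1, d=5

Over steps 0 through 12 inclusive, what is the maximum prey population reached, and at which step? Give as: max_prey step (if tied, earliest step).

Answer: 78 12

Derivation:
Step 1: prey: 54+21-24=51; pred: 15+8-7=16
Step 2: prey: 51+20-24=47; pred: 16+8-8=16
Step 3: prey: 47+18-22=43; pred: 16+7-8=15
Step 4: prey: 43+17-19=41; pred: 15+6-7=14
Step 5: prey: 41+16-17=40; pred: 14+5-7=12
Step 6: prey: 40+16-14=42; pred: 12+4-6=10
Step 7: prey: 42+16-12=46; pred: 10+4-5=9
Step 8: prey: 46+18-12=52; pred: 9+4-4=9
Step 9: prey: 52+20-14=58; pred: 9+4-4=9
Step 10: prey: 58+23-15=66; pred: 9+5-4=10
Step 11: prey: 66+26-19=73; pred: 10+6-5=11
Step 12: prey: 73+29-24=78; pred: 11+8-5=14
Max prey = 78 at step 12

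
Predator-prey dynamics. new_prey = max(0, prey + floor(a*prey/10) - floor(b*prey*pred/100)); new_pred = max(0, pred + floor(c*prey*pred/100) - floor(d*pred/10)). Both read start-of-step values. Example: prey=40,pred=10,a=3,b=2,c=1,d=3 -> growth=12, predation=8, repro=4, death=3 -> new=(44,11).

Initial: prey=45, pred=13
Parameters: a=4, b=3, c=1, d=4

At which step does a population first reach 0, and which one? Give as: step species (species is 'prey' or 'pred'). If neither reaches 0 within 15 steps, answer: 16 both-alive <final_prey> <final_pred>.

Step 1: prey: 45+18-17=46; pred: 13+5-5=13
Step 2: prey: 46+18-17=47; pred: 13+5-5=13
Step 3: prey: 47+18-18=47; pred: 13+6-5=14
Step 4: prey: 47+18-19=46; pred: 14+6-5=15
Step 5: prey: 46+18-20=44; pred: 15+6-6=15
Step 6: prey: 44+17-19=42; pred: 15+6-6=15
Step 7: prey: 42+16-18=40; pred: 15+6-6=15
Step 8: prey: 40+16-18=38; pred: 15+6-6=15
Step 9: prey: 38+15-17=36; pred: 15+5-6=14
Step 10: prey: 36+14-15=35; pred: 14+5-5=14
Step 11: prey: 35+14-14=35; pred: 14+4-5=13
Step 12: prey: 35+14-13=36; pred: 13+4-5=12
Step 13: prey: 36+14-12=38; pred: 12+4-4=12
Step 14: prey: 38+15-13=40; pred: 12+4-4=12
Step 15: prey: 40+16-14=42; pred: 12+4-4=12
No extinction within 15 steps

Answer: 16 both-alive 42 12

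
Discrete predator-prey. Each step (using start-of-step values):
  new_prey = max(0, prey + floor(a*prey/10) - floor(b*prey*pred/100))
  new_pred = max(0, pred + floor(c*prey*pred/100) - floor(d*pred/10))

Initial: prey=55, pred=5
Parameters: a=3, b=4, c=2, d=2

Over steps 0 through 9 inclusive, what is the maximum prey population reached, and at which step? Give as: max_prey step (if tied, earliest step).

Step 1: prey: 55+16-11=60; pred: 5+5-1=9
Step 2: prey: 60+18-21=57; pred: 9+10-1=18
Step 3: prey: 57+17-41=33; pred: 18+20-3=35
Step 4: prey: 33+9-46=0; pred: 35+23-7=51
Step 5: prey: 0+0-0=0; pred: 51+0-10=41
Step 6: prey: 0+0-0=0; pred: 41+0-8=33
Step 7: prey: 0+0-0=0; pred: 33+0-6=27
Step 8: prey: 0+0-0=0; pred: 27+0-5=22
Step 9: prey: 0+0-0=0; pred: 22+0-4=18
Max prey = 60 at step 1

Answer: 60 1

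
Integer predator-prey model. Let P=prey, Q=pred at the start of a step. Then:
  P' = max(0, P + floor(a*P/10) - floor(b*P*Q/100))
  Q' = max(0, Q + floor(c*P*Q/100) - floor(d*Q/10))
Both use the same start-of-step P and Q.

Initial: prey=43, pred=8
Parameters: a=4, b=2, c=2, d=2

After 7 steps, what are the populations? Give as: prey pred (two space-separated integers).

Answer: 0 76

Derivation:
Step 1: prey: 43+17-6=54; pred: 8+6-1=13
Step 2: prey: 54+21-14=61; pred: 13+14-2=25
Step 3: prey: 61+24-30=55; pred: 25+30-5=50
Step 4: prey: 55+22-55=22; pred: 50+55-10=95
Step 5: prey: 22+8-41=0; pred: 95+41-19=117
Step 6: prey: 0+0-0=0; pred: 117+0-23=94
Step 7: prey: 0+0-0=0; pred: 94+0-18=76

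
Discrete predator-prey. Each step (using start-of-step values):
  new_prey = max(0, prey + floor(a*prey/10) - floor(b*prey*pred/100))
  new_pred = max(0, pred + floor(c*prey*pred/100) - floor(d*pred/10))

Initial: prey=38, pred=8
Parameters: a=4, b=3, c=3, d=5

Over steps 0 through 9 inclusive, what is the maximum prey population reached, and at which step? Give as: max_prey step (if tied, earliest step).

Answer: 44 1

Derivation:
Step 1: prey: 38+15-9=44; pred: 8+9-4=13
Step 2: prey: 44+17-17=44; pred: 13+17-6=24
Step 3: prey: 44+17-31=30; pred: 24+31-12=43
Step 4: prey: 30+12-38=4; pred: 43+38-21=60
Step 5: prey: 4+1-7=0; pred: 60+7-30=37
Step 6: prey: 0+0-0=0; pred: 37+0-18=19
Step 7: prey: 0+0-0=0; pred: 19+0-9=10
Step 8: prey: 0+0-0=0; pred: 10+0-5=5
Step 9: prey: 0+0-0=0; pred: 5+0-2=3
Max prey = 44 at step 1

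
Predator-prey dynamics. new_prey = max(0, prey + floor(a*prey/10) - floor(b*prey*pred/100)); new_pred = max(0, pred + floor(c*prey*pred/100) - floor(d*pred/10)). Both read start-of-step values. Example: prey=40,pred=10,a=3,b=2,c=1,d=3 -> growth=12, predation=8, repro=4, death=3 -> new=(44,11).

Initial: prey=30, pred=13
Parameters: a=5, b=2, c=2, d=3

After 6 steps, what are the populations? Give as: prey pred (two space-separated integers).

Answer: 0 77

Derivation:
Step 1: prey: 30+15-7=38; pred: 13+7-3=17
Step 2: prey: 38+19-12=45; pred: 17+12-5=24
Step 3: prey: 45+22-21=46; pred: 24+21-7=38
Step 4: prey: 46+23-34=35; pred: 38+34-11=61
Step 5: prey: 35+17-42=10; pred: 61+42-18=85
Step 6: prey: 10+5-17=0; pred: 85+17-25=77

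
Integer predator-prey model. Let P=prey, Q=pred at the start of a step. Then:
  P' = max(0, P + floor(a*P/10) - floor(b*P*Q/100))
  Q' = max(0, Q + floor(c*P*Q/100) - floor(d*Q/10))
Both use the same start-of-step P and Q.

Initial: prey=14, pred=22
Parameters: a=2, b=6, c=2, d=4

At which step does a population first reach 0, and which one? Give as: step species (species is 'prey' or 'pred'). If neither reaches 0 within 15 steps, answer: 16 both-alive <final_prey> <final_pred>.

Answer: 1 prey

Derivation:
Step 1: prey: 14+2-18=0; pred: 22+6-8=20
First extinction: prey at step 1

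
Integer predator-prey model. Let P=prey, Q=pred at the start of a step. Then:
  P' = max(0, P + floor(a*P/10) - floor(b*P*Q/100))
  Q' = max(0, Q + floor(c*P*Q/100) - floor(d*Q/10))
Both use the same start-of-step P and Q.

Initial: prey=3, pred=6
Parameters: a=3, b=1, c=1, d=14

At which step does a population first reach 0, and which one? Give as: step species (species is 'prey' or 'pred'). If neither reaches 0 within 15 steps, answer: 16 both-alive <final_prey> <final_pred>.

Step 1: prey: 3+0-0=3; pred: 6+0-8=0
First extinction: pred at step 1

Answer: 1 pred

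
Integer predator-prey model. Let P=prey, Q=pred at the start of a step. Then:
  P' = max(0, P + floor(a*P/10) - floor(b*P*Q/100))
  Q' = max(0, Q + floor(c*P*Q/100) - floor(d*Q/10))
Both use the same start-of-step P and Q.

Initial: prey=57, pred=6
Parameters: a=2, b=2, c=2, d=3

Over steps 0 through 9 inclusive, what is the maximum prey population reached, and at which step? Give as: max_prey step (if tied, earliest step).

Step 1: prey: 57+11-6=62; pred: 6+6-1=11
Step 2: prey: 62+12-13=61; pred: 11+13-3=21
Step 3: prey: 61+12-25=48; pred: 21+25-6=40
Step 4: prey: 48+9-38=19; pred: 40+38-12=66
Step 5: prey: 19+3-25=0; pred: 66+25-19=72
Step 6: prey: 0+0-0=0; pred: 72+0-21=51
Step 7: prey: 0+0-0=0; pred: 51+0-15=36
Step 8: prey: 0+0-0=0; pred: 36+0-10=26
Step 9: prey: 0+0-0=0; pred: 26+0-7=19
Max prey = 62 at step 1

Answer: 62 1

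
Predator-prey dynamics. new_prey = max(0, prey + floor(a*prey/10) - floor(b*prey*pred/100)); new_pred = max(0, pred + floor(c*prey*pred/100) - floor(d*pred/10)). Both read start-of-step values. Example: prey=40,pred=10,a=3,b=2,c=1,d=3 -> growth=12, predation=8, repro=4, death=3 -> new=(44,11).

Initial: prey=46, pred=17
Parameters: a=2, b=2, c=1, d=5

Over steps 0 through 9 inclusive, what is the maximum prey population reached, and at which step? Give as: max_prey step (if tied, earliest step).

Answer: 47 9

Derivation:
Step 1: prey: 46+9-15=40; pred: 17+7-8=16
Step 2: prey: 40+8-12=36; pred: 16+6-8=14
Step 3: prey: 36+7-10=33; pred: 14+5-7=12
Step 4: prey: 33+6-7=32; pred: 12+3-6=9
Step 5: prey: 32+6-5=33; pred: 9+2-4=7
Step 6: prey: 33+6-4=35; pred: 7+2-3=6
Step 7: prey: 35+7-4=38; pred: 6+2-3=5
Step 8: prey: 38+7-3=42; pred: 5+1-2=4
Step 9: prey: 42+8-3=47; pred: 4+1-2=3
Max prey = 47 at step 9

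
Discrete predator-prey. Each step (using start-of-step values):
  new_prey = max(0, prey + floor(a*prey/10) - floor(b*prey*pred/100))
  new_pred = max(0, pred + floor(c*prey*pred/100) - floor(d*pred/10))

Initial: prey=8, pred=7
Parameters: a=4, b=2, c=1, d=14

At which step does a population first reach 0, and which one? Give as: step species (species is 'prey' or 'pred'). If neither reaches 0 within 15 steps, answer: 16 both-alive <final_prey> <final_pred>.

Step 1: prey: 8+3-1=10; pred: 7+0-9=0
First extinction: pred at step 1

Answer: 1 pred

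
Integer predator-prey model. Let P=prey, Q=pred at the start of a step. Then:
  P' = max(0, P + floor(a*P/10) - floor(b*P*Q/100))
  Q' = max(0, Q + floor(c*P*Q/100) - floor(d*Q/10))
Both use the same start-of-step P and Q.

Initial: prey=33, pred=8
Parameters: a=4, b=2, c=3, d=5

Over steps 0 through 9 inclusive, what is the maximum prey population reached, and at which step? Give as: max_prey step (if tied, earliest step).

Step 1: prey: 33+13-5=41; pred: 8+7-4=11
Step 2: prey: 41+16-9=48; pred: 11+13-5=19
Step 3: prey: 48+19-18=49; pred: 19+27-9=37
Step 4: prey: 49+19-36=32; pred: 37+54-18=73
Step 5: prey: 32+12-46=0; pred: 73+70-36=107
Step 6: prey: 0+0-0=0; pred: 107+0-53=54
Step 7: prey: 0+0-0=0; pred: 54+0-27=27
Step 8: prey: 0+0-0=0; pred: 27+0-13=14
Step 9: prey: 0+0-0=0; pred: 14+0-7=7
Max prey = 49 at step 3

Answer: 49 3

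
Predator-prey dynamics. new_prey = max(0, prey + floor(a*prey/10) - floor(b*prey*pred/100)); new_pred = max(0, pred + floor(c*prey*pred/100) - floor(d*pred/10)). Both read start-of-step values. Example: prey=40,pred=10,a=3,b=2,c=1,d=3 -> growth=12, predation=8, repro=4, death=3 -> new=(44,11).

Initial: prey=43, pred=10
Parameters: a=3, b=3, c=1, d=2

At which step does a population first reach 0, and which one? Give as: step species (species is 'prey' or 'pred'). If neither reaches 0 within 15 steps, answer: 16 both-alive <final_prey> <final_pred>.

Step 1: prey: 43+12-12=43; pred: 10+4-2=12
Step 2: prey: 43+12-15=40; pred: 12+5-2=15
Step 3: prey: 40+12-18=34; pred: 15+6-3=18
Step 4: prey: 34+10-18=26; pred: 18+6-3=21
Step 5: prey: 26+7-16=17; pred: 21+5-4=22
Step 6: prey: 17+5-11=11; pred: 22+3-4=21
Step 7: prey: 11+3-6=8; pred: 21+2-4=19
Step 8: prey: 8+2-4=6; pred: 19+1-3=17
Step 9: prey: 6+1-3=4; pred: 17+1-3=15
Step 10: prey: 4+1-1=4; pred: 15+0-3=12
Step 11: prey: 4+1-1=4; pred: 12+0-2=10
Step 12: prey: 4+1-1=4; pred: 10+0-2=8
Step 13: prey: 4+1-0=5; pred: 8+0-1=7
Step 14: prey: 5+1-1=5; pred: 7+0-1=6
Step 15: prey: 5+1-0=6; pred: 6+0-1=5
No extinction within 15 steps

Answer: 16 both-alive 6 5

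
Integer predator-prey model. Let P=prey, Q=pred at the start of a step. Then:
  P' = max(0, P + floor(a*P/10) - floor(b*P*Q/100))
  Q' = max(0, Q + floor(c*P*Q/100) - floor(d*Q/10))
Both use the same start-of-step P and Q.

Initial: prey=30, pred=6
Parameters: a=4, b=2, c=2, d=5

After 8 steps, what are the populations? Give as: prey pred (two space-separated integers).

Answer: 0 57

Derivation:
Step 1: prey: 30+12-3=39; pred: 6+3-3=6
Step 2: prey: 39+15-4=50; pred: 6+4-3=7
Step 3: prey: 50+20-7=63; pred: 7+7-3=11
Step 4: prey: 63+25-13=75; pred: 11+13-5=19
Step 5: prey: 75+30-28=77; pred: 19+28-9=38
Step 6: prey: 77+30-58=49; pred: 38+58-19=77
Step 7: prey: 49+19-75=0; pred: 77+75-38=114
Step 8: prey: 0+0-0=0; pred: 114+0-57=57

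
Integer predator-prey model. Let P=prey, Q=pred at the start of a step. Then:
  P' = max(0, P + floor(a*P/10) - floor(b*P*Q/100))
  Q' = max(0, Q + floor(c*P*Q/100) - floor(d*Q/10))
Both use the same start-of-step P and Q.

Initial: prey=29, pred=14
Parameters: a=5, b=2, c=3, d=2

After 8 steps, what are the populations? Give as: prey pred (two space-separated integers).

Step 1: prey: 29+14-8=35; pred: 14+12-2=24
Step 2: prey: 35+17-16=36; pred: 24+25-4=45
Step 3: prey: 36+18-32=22; pred: 45+48-9=84
Step 4: prey: 22+11-36=0; pred: 84+55-16=123
Step 5: prey: 0+0-0=0; pred: 123+0-24=99
Step 6: prey: 0+0-0=0; pred: 99+0-19=80
Step 7: prey: 0+0-0=0; pred: 80+0-16=64
Step 8: prey: 0+0-0=0; pred: 64+0-12=52

Answer: 0 52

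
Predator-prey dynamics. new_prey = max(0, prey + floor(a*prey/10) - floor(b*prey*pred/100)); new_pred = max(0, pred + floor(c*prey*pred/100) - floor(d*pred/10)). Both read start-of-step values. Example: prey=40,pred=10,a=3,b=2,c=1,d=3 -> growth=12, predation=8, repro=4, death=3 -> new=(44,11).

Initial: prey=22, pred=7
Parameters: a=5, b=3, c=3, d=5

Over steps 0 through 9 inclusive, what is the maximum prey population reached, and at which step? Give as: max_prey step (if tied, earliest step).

Answer: 45 4

Derivation:
Step 1: prey: 22+11-4=29; pred: 7+4-3=8
Step 2: prey: 29+14-6=37; pred: 8+6-4=10
Step 3: prey: 37+18-11=44; pred: 10+11-5=16
Step 4: prey: 44+22-21=45; pred: 16+21-8=29
Step 5: prey: 45+22-39=28; pred: 29+39-14=54
Step 6: prey: 28+14-45=0; pred: 54+45-27=72
Step 7: prey: 0+0-0=0; pred: 72+0-36=36
Step 8: prey: 0+0-0=0; pred: 36+0-18=18
Step 9: prey: 0+0-0=0; pred: 18+0-9=9
Max prey = 45 at step 4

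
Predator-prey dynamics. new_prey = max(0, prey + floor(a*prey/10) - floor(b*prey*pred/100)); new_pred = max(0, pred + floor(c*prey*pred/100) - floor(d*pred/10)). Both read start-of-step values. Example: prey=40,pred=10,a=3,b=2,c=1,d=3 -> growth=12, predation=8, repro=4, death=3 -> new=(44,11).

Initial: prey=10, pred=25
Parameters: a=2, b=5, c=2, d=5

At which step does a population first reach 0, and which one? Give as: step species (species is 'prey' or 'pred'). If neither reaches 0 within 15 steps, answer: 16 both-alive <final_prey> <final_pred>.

Answer: 1 prey

Derivation:
Step 1: prey: 10+2-12=0; pred: 25+5-12=18
First extinction: prey at step 1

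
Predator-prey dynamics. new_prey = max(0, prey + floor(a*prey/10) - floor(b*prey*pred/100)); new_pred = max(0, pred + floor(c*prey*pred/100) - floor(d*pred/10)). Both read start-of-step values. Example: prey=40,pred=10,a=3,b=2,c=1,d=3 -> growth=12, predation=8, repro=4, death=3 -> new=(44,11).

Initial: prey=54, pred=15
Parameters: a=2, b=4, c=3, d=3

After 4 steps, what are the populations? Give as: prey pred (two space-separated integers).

Step 1: prey: 54+10-32=32; pred: 15+24-4=35
Step 2: prey: 32+6-44=0; pred: 35+33-10=58
Step 3: prey: 0+0-0=0; pred: 58+0-17=41
Step 4: prey: 0+0-0=0; pred: 41+0-12=29

Answer: 0 29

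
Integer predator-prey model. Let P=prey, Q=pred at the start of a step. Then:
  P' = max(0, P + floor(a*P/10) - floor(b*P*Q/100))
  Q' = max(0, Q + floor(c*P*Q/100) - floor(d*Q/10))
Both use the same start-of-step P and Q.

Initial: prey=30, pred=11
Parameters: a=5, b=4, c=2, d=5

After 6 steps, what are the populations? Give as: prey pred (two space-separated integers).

Step 1: prey: 30+15-13=32; pred: 11+6-5=12
Step 2: prey: 32+16-15=33; pred: 12+7-6=13
Step 3: prey: 33+16-17=32; pred: 13+8-6=15
Step 4: prey: 32+16-19=29; pred: 15+9-7=17
Step 5: prey: 29+14-19=24; pred: 17+9-8=18
Step 6: prey: 24+12-17=19; pred: 18+8-9=17

Answer: 19 17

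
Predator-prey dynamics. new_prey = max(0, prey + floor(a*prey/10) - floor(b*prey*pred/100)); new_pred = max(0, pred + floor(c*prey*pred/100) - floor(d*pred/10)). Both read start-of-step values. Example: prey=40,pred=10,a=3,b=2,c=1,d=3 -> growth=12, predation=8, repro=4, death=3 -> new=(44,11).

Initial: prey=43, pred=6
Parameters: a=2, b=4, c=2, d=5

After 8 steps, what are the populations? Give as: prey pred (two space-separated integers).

Step 1: prey: 43+8-10=41; pred: 6+5-3=8
Step 2: prey: 41+8-13=36; pred: 8+6-4=10
Step 3: prey: 36+7-14=29; pred: 10+7-5=12
Step 4: prey: 29+5-13=21; pred: 12+6-6=12
Step 5: prey: 21+4-10=15; pred: 12+5-6=11
Step 6: prey: 15+3-6=12; pred: 11+3-5=9
Step 7: prey: 12+2-4=10; pred: 9+2-4=7
Step 8: prey: 10+2-2=10; pred: 7+1-3=5

Answer: 10 5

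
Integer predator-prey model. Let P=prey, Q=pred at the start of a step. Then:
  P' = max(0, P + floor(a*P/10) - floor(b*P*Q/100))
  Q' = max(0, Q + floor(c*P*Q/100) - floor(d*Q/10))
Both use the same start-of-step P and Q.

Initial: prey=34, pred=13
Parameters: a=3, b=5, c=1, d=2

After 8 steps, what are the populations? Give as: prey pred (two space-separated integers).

Step 1: prey: 34+10-22=22; pred: 13+4-2=15
Step 2: prey: 22+6-16=12; pred: 15+3-3=15
Step 3: prey: 12+3-9=6; pred: 15+1-3=13
Step 4: prey: 6+1-3=4; pred: 13+0-2=11
Step 5: prey: 4+1-2=3; pred: 11+0-2=9
Step 6: prey: 3+0-1=2; pred: 9+0-1=8
Step 7: prey: 2+0-0=2; pred: 8+0-1=7
Step 8: prey: 2+0-0=2; pred: 7+0-1=6

Answer: 2 6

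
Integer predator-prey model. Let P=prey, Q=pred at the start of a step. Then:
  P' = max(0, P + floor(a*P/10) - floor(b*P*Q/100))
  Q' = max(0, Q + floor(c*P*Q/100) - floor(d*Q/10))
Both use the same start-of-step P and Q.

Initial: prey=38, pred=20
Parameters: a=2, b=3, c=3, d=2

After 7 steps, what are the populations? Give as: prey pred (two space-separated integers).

Answer: 0 20

Derivation:
Step 1: prey: 38+7-22=23; pred: 20+22-4=38
Step 2: prey: 23+4-26=1; pred: 38+26-7=57
Step 3: prey: 1+0-1=0; pred: 57+1-11=47
Step 4: prey: 0+0-0=0; pred: 47+0-9=38
Step 5: prey: 0+0-0=0; pred: 38+0-7=31
Step 6: prey: 0+0-0=0; pred: 31+0-6=25
Step 7: prey: 0+0-0=0; pred: 25+0-5=20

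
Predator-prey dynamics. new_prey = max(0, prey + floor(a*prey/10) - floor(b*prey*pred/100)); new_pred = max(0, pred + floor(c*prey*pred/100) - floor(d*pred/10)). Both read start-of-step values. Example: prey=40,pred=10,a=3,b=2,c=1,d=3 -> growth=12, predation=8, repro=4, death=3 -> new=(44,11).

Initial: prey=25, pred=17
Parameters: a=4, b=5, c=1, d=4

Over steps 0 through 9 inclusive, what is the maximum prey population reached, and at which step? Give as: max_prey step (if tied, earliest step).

Step 1: prey: 25+10-21=14; pred: 17+4-6=15
Step 2: prey: 14+5-10=9; pred: 15+2-6=11
Step 3: prey: 9+3-4=8; pred: 11+0-4=7
Step 4: prey: 8+3-2=9; pred: 7+0-2=5
Step 5: prey: 9+3-2=10; pred: 5+0-2=3
Step 6: prey: 10+4-1=13; pred: 3+0-1=2
Step 7: prey: 13+5-1=17; pred: 2+0-0=2
Step 8: prey: 17+6-1=22; pred: 2+0-0=2
Step 9: prey: 22+8-2=28; pred: 2+0-0=2
Max prey = 28 at step 9

Answer: 28 9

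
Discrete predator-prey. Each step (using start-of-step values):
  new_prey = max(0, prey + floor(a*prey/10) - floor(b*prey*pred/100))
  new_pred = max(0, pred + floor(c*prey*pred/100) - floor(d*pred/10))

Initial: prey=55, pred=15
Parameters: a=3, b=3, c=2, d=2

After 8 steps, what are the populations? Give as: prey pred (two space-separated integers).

Answer: 0 21

Derivation:
Step 1: prey: 55+16-24=47; pred: 15+16-3=28
Step 2: prey: 47+14-39=22; pred: 28+26-5=49
Step 3: prey: 22+6-32=0; pred: 49+21-9=61
Step 4: prey: 0+0-0=0; pred: 61+0-12=49
Step 5: prey: 0+0-0=0; pred: 49+0-9=40
Step 6: prey: 0+0-0=0; pred: 40+0-8=32
Step 7: prey: 0+0-0=0; pred: 32+0-6=26
Step 8: prey: 0+0-0=0; pred: 26+0-5=21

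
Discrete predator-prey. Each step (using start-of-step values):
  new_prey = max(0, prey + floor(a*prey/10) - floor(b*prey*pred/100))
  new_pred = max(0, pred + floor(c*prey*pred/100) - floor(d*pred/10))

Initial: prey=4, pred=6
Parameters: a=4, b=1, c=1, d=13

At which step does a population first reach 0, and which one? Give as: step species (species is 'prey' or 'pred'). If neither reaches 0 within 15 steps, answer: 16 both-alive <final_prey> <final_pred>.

Step 1: prey: 4+1-0=5; pred: 6+0-7=0
First extinction: pred at step 1

Answer: 1 pred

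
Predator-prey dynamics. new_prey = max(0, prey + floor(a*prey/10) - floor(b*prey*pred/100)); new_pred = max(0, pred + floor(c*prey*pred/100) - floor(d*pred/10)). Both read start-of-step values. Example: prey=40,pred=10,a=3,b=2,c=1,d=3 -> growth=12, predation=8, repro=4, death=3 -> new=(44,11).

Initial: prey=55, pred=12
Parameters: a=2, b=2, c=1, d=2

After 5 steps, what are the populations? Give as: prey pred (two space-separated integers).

Step 1: prey: 55+11-13=53; pred: 12+6-2=16
Step 2: prey: 53+10-16=47; pred: 16+8-3=21
Step 3: prey: 47+9-19=37; pred: 21+9-4=26
Step 4: prey: 37+7-19=25; pred: 26+9-5=30
Step 5: prey: 25+5-15=15; pred: 30+7-6=31

Answer: 15 31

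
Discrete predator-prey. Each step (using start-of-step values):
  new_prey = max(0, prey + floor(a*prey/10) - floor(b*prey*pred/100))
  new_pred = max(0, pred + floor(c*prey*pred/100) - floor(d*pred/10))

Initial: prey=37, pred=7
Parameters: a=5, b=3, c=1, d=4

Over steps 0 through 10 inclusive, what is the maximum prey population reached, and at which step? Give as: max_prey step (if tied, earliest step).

Answer: 108 5

Derivation:
Step 1: prey: 37+18-7=48; pred: 7+2-2=7
Step 2: prey: 48+24-10=62; pred: 7+3-2=8
Step 3: prey: 62+31-14=79; pred: 8+4-3=9
Step 4: prey: 79+39-21=97; pred: 9+7-3=13
Step 5: prey: 97+48-37=108; pred: 13+12-5=20
Step 6: prey: 108+54-64=98; pred: 20+21-8=33
Step 7: prey: 98+49-97=50; pred: 33+32-13=52
Step 8: prey: 50+25-78=0; pred: 52+26-20=58
Step 9: prey: 0+0-0=0; pred: 58+0-23=35
Step 10: prey: 0+0-0=0; pred: 35+0-14=21
Max prey = 108 at step 5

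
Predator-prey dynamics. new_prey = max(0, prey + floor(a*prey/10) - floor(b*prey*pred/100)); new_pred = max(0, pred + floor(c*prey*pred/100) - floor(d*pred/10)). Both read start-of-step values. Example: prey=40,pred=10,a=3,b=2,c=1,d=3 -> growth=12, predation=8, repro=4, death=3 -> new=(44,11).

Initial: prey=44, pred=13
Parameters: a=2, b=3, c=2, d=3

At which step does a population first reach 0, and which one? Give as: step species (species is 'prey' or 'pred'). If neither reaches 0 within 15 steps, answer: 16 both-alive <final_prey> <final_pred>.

Step 1: prey: 44+8-17=35; pred: 13+11-3=21
Step 2: prey: 35+7-22=20; pred: 21+14-6=29
Step 3: prey: 20+4-17=7; pred: 29+11-8=32
Step 4: prey: 7+1-6=2; pred: 32+4-9=27
Step 5: prey: 2+0-1=1; pred: 27+1-8=20
Step 6: prey: 1+0-0=1; pred: 20+0-6=14
Step 7: prey: 1+0-0=1; pred: 14+0-4=10
Step 8: prey: 1+0-0=1; pred: 10+0-3=7
Step 9: prey: 1+0-0=1; pred: 7+0-2=5
Step 10: prey: 1+0-0=1; pred: 5+0-1=4
Step 11: prey: 1+0-0=1; pred: 4+0-1=3
Step 12: prey: 1+0-0=1; pred: 3+0-0=3
Steps 13-15: state stable at prey=1, pred=3 (no change)
No extinction within 15 steps

Answer: 16 both-alive 1 3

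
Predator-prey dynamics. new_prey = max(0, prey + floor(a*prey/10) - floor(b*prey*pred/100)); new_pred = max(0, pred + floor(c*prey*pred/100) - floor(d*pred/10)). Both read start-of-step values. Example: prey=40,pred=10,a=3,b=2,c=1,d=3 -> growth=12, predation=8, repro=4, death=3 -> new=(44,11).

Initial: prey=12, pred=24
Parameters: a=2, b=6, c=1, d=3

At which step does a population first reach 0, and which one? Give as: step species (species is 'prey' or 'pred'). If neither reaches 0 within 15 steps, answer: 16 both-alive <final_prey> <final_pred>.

Step 1: prey: 12+2-17=0; pred: 24+2-7=19
First extinction: prey at step 1

Answer: 1 prey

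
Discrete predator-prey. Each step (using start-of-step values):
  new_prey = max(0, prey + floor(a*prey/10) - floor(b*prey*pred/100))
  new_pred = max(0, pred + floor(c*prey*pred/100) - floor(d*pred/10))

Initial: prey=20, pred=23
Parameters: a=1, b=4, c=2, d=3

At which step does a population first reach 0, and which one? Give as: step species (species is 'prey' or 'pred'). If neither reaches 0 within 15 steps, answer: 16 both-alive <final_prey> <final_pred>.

Step 1: prey: 20+2-18=4; pred: 23+9-6=26
Step 2: prey: 4+0-4=0; pred: 26+2-7=21
First extinction: prey at step 2

Answer: 2 prey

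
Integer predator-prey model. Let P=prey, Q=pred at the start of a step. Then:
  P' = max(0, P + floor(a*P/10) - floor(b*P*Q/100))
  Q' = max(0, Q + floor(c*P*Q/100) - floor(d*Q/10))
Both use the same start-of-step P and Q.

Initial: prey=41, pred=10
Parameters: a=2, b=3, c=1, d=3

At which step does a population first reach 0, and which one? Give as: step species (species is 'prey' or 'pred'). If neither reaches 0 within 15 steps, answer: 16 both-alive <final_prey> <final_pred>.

Answer: 16 both-alive 25 3

Derivation:
Step 1: prey: 41+8-12=37; pred: 10+4-3=11
Step 2: prey: 37+7-12=32; pred: 11+4-3=12
Step 3: prey: 32+6-11=27; pred: 12+3-3=12
Step 4: prey: 27+5-9=23; pred: 12+3-3=12
Step 5: prey: 23+4-8=19; pred: 12+2-3=11
Step 6: prey: 19+3-6=16; pred: 11+2-3=10
Step 7: prey: 16+3-4=15; pred: 10+1-3=8
Step 8: prey: 15+3-3=15; pred: 8+1-2=7
Step 9: prey: 15+3-3=15; pred: 7+1-2=6
Step 10: prey: 15+3-2=16; pred: 6+0-1=5
Step 11: prey: 16+3-2=17; pred: 5+0-1=4
Step 12: prey: 17+3-2=18; pred: 4+0-1=3
Step 13: prey: 18+3-1=20; pred: 3+0-0=3
Step 14: prey: 20+4-1=23; pred: 3+0-0=3
Step 15: prey: 23+4-2=25; pred: 3+0-0=3
No extinction within 15 steps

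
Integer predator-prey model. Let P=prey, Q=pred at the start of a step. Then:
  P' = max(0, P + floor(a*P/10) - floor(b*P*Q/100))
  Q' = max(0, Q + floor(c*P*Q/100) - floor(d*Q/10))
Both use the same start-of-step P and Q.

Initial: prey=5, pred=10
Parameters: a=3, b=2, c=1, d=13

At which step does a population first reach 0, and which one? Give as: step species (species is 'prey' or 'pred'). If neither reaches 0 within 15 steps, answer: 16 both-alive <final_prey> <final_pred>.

Answer: 1 pred

Derivation:
Step 1: prey: 5+1-1=5; pred: 10+0-13=0
First extinction: pred at step 1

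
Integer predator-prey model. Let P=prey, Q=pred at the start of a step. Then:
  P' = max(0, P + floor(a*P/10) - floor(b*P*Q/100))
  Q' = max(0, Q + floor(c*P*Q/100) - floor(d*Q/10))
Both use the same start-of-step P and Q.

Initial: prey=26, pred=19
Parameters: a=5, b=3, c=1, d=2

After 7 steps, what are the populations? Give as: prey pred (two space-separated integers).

Answer: 14 18

Derivation:
Step 1: prey: 26+13-14=25; pred: 19+4-3=20
Step 2: prey: 25+12-15=22; pred: 20+5-4=21
Step 3: prey: 22+11-13=20; pred: 21+4-4=21
Step 4: prey: 20+10-12=18; pred: 21+4-4=21
Step 5: prey: 18+9-11=16; pred: 21+3-4=20
Step 6: prey: 16+8-9=15; pred: 20+3-4=19
Step 7: prey: 15+7-8=14; pred: 19+2-3=18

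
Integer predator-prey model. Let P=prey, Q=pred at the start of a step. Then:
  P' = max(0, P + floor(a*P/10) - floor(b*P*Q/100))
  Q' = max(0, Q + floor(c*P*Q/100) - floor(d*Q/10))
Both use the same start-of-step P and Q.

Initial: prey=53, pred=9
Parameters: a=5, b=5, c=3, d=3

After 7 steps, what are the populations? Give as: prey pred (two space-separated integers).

Step 1: prey: 53+26-23=56; pred: 9+14-2=21
Step 2: prey: 56+28-58=26; pred: 21+35-6=50
Step 3: prey: 26+13-65=0; pred: 50+39-15=74
Step 4: prey: 0+0-0=0; pred: 74+0-22=52
Step 5: prey: 0+0-0=0; pred: 52+0-15=37
Step 6: prey: 0+0-0=0; pred: 37+0-11=26
Step 7: prey: 0+0-0=0; pred: 26+0-7=19

Answer: 0 19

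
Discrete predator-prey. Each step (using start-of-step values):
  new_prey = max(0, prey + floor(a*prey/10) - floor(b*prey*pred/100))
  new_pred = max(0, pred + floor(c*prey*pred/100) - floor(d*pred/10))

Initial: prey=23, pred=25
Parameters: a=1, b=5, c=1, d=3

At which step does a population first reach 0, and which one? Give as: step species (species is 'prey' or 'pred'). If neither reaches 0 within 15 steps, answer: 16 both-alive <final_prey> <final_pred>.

Step 1: prey: 23+2-28=0; pred: 25+5-7=23
First extinction: prey at step 1

Answer: 1 prey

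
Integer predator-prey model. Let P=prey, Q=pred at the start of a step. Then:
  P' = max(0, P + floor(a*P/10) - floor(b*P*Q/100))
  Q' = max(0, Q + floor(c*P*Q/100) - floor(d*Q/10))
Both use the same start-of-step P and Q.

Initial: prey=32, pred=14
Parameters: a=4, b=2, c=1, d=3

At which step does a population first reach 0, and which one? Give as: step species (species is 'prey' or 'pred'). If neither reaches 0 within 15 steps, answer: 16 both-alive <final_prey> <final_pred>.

Step 1: prey: 32+12-8=36; pred: 14+4-4=14
Step 2: prey: 36+14-10=40; pred: 14+5-4=15
Step 3: prey: 40+16-12=44; pred: 15+6-4=17
Step 4: prey: 44+17-14=47; pred: 17+7-5=19
Step 5: prey: 47+18-17=48; pred: 19+8-5=22
Step 6: prey: 48+19-21=46; pred: 22+10-6=26
Step 7: prey: 46+18-23=41; pred: 26+11-7=30
Step 8: prey: 41+16-24=33; pred: 30+12-9=33
Step 9: prey: 33+13-21=25; pred: 33+10-9=34
Step 10: prey: 25+10-17=18; pred: 34+8-10=32
Step 11: prey: 18+7-11=14; pred: 32+5-9=28
Step 12: prey: 14+5-7=12; pred: 28+3-8=23
Step 13: prey: 12+4-5=11; pred: 23+2-6=19
Step 14: prey: 11+4-4=11; pred: 19+2-5=16
Step 15: prey: 11+4-3=12; pred: 16+1-4=13
No extinction within 15 steps

Answer: 16 both-alive 12 13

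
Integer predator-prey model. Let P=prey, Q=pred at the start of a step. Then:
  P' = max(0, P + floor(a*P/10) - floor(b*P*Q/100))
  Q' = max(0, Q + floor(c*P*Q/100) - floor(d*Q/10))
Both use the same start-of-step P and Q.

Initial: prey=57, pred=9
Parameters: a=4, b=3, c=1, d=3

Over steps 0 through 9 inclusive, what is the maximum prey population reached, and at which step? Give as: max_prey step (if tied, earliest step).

Answer: 66 2

Derivation:
Step 1: prey: 57+22-15=64; pred: 9+5-2=12
Step 2: prey: 64+25-23=66; pred: 12+7-3=16
Step 3: prey: 66+26-31=61; pred: 16+10-4=22
Step 4: prey: 61+24-40=45; pred: 22+13-6=29
Step 5: prey: 45+18-39=24; pred: 29+13-8=34
Step 6: prey: 24+9-24=9; pred: 34+8-10=32
Step 7: prey: 9+3-8=4; pred: 32+2-9=25
Step 8: prey: 4+1-3=2; pred: 25+1-7=19
Step 9: prey: 2+0-1=1; pred: 19+0-5=14
Max prey = 66 at step 2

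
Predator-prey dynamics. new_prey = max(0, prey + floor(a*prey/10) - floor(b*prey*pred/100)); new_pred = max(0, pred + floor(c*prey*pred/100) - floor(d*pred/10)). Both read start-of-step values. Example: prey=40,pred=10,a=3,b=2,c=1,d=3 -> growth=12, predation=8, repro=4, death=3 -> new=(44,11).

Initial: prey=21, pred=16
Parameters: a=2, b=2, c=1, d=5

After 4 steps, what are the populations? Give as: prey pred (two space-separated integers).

Step 1: prey: 21+4-6=19; pred: 16+3-8=11
Step 2: prey: 19+3-4=18; pred: 11+2-5=8
Step 3: prey: 18+3-2=19; pred: 8+1-4=5
Step 4: prey: 19+3-1=21; pred: 5+0-2=3

Answer: 21 3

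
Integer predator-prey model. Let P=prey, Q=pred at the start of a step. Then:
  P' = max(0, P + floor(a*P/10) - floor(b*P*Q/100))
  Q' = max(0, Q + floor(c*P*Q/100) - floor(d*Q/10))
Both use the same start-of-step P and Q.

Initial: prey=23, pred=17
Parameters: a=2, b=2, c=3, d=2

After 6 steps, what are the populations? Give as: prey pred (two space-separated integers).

Answer: 1 31

Derivation:
Step 1: prey: 23+4-7=20; pred: 17+11-3=25
Step 2: prey: 20+4-10=14; pred: 25+15-5=35
Step 3: prey: 14+2-9=7; pred: 35+14-7=42
Step 4: prey: 7+1-5=3; pred: 42+8-8=42
Step 5: prey: 3+0-2=1; pred: 42+3-8=37
Step 6: prey: 1+0-0=1; pred: 37+1-7=31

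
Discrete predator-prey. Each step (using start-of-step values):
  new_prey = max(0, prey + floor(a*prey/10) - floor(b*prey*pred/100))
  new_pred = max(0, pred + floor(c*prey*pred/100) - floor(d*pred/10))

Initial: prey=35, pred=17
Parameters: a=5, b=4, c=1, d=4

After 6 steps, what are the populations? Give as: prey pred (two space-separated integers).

Step 1: prey: 35+17-23=29; pred: 17+5-6=16
Step 2: prey: 29+14-18=25; pred: 16+4-6=14
Step 3: prey: 25+12-14=23; pred: 14+3-5=12
Step 4: prey: 23+11-11=23; pred: 12+2-4=10
Step 5: prey: 23+11-9=25; pred: 10+2-4=8
Step 6: prey: 25+12-8=29; pred: 8+2-3=7

Answer: 29 7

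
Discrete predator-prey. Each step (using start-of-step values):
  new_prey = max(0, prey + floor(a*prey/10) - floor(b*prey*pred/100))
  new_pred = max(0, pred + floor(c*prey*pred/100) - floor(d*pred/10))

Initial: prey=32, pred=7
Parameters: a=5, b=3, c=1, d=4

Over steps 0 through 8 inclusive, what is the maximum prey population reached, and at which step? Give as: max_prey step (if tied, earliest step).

Step 1: prey: 32+16-6=42; pred: 7+2-2=7
Step 2: prey: 42+21-8=55; pred: 7+2-2=7
Step 3: prey: 55+27-11=71; pred: 7+3-2=8
Step 4: prey: 71+35-17=89; pred: 8+5-3=10
Step 5: prey: 89+44-26=107; pred: 10+8-4=14
Step 6: prey: 107+53-44=116; pred: 14+14-5=23
Step 7: prey: 116+58-80=94; pred: 23+26-9=40
Step 8: prey: 94+47-112=29; pred: 40+37-16=61
Max prey = 116 at step 6

Answer: 116 6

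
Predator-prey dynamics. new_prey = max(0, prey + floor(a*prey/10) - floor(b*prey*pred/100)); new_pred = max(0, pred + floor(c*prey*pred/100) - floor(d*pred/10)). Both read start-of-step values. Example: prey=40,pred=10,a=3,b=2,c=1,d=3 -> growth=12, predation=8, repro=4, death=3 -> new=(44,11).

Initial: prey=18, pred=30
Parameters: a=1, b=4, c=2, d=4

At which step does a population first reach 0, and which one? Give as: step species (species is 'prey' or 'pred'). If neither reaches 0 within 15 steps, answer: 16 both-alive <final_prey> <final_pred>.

Answer: 1 prey

Derivation:
Step 1: prey: 18+1-21=0; pred: 30+10-12=28
First extinction: prey at step 1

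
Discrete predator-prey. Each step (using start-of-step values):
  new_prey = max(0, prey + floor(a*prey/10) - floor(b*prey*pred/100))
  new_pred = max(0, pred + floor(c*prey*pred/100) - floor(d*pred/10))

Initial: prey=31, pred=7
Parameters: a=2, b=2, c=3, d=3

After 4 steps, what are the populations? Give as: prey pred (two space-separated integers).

Answer: 16 45

Derivation:
Step 1: prey: 31+6-4=33; pred: 7+6-2=11
Step 2: prey: 33+6-7=32; pred: 11+10-3=18
Step 3: prey: 32+6-11=27; pred: 18+17-5=30
Step 4: prey: 27+5-16=16; pred: 30+24-9=45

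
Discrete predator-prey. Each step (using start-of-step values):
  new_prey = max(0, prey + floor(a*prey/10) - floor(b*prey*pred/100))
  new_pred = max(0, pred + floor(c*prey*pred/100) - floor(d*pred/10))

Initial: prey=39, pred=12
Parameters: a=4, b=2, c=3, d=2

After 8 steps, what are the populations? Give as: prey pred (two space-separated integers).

Answer: 0 56

Derivation:
Step 1: prey: 39+15-9=45; pred: 12+14-2=24
Step 2: prey: 45+18-21=42; pred: 24+32-4=52
Step 3: prey: 42+16-43=15; pred: 52+65-10=107
Step 4: prey: 15+6-32=0; pred: 107+48-21=134
Step 5: prey: 0+0-0=0; pred: 134+0-26=108
Step 6: prey: 0+0-0=0; pred: 108+0-21=87
Step 7: prey: 0+0-0=0; pred: 87+0-17=70
Step 8: prey: 0+0-0=0; pred: 70+0-14=56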